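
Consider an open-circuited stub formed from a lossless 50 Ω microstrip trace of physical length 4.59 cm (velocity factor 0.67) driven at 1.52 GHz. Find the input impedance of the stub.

Z_in ≈ +j35 Ω

λ = v/f = 0.67·c / 1.52 GHz = 0.132 m
βl = 2π·l/λ = 2π × 0.347 = 125°
tan(βl) = -1.43
For an open-circuited stub, Z_in = −jZ_0·cot(βl) = −jZ_0/tan(βl)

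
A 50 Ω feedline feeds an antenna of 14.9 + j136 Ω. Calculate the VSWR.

VSWR ≈ 28.4

Γ = (Z_L − Z_0)/(Z_L + Z_0) = (-35.1 + j136)/(64.9 + j136)
|Γ| = 140/151 = 0.932
VSWR = (1 + |Γ|)/(1 − |Γ|) = 1.93/0.0679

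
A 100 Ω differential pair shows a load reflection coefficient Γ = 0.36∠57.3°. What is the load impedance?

Z_L ≈ 118 + j81.8 Ω

Z_L = Z_0·(1 + Γ)/(1 − Γ) = 100·(1.19 + j0.303)/(0.806 − j0.303)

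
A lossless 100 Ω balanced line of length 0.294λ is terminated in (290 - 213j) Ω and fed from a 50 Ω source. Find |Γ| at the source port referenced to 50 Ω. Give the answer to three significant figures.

βl = 2π × 0.294 = 106°
tan(βl) = -3.52
Z_in = Z_0·(Z_L + jZ_0·tanβl)/(Z_0 + jZ_L·tanβl) = 26.5 + j45.3 Ω
Γ_s = (Z_in − Z_s)/(Z_in + Z_s) = (-23.5 + j45.3)/(76.5 + j45.3), |Γ_s| = 0.574

|Γ| ≈ 0.574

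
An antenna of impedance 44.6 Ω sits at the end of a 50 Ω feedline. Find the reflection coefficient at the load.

Γ = -0.0571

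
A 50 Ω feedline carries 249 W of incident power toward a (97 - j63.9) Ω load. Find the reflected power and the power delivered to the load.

P_reflected ≈ 61 W; P_delivered ≈ 188 W

|Γ| = |(47 − j63.9)/(147 − j63.9)| = 0.495
|Γ|² = 0.245
P_refl = |Γ|²·P_inc = 61 W, P_del = (1 − |Γ|²)·P_inc = 188 W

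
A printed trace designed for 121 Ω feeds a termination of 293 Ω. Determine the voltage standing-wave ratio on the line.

VSWR ≈ 2.42

For a purely resistive load, VSWR = R_L/Z_0 or Z_0/R_L (whichever > 1) = 293/121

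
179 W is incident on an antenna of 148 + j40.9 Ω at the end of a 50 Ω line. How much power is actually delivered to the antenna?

P_delivered ≈ 130 W

|Γ| = |(98 + j40.9)/(198 + j40.9)| = 0.525
|Γ|² = 0.276
P_refl = |Γ|²·P_inc = 49.4 W, P_del = (1 − |Γ|²)·P_inc = 130 W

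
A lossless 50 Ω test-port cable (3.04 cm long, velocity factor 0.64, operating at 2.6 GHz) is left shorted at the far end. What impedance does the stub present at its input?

Z_in ≈ −j31 Ω

λ = v/f = 0.64·c / 2.6 GHz = 0.0738 m
βl = 2π·l/λ = 2π × 0.412 = 148°
tan(βl) = -0.62
For a shorted stub, Z_in = jZ_0·tan(βl)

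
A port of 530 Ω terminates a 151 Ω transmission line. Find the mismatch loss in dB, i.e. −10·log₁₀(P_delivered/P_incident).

Γ = (530 − 151)/(530 + 151) = 0.557
|Γ|² = 0.31, so P_del/P_inc = 1 − |Γ|² = 0.69
ML = −10·log₁₀(1 − |Γ|²)

mismatch loss ≈ 1.61 dB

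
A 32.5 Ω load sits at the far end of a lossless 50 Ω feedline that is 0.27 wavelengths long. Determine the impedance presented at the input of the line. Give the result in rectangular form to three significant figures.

βl = 2π × 0.27 = 97.2°
tan(βl) = tan(97.2°) = -7.92
Z_in = Z_0·(Z_L + jZ_0·tanβl)/(Z_0 + jZ_L·tanβl)
     = 50·(32.5 − j396)/(50 − j257)

Z_in ≈ 75.3 − j8.32 Ω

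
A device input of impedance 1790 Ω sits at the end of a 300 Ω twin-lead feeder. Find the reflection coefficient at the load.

Γ = 0.713

Γ = (Z_L − Z_0)/(Z_L + Z_0) = (1790 − 300)/(1790 + 300) = 1490/2090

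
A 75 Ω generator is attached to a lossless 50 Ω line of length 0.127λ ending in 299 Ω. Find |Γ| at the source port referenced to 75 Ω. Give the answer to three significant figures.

βl = 2π × 0.127 = 45.7°
tan(βl) = 1.03
Z_in = Z_0·(Z_L + jZ_0·tanβl)/(Z_0 + jZ_L·tanβl) = 15.9 − j46.2 Ω
Γ_s = (Z_in − Z_s)/(Z_in + Z_s) = (-59.1 − j46.2)/(90.9 − j46.2), |Γ_s| = 0.736

|Γ| ≈ 0.736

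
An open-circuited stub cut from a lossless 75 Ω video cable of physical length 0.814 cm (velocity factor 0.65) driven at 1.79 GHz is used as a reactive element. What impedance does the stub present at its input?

λ = v/f = 0.65·c / 1.79 GHz = 0.109 m
βl = 2π·l/λ = 2π × 0.0747 = 26.9°
tan(βl) = 0.507
For an open-circuited stub, Z_in = −jZ_0·cot(βl) = −jZ_0/tan(βl)

Z_in ≈ −j148 Ω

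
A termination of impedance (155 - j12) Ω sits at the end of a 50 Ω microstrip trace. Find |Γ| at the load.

|Γ| ≈ 0.515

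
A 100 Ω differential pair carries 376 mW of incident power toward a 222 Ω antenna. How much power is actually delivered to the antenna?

P_delivered ≈ 322 mW

Γ = (222 − 100)/(222 + 100) = 0.379
|Γ|² = 0.144
P_refl = |Γ|²·P_inc = 54 mW, P_del = (1 − |Γ|²)·P_inc = 322 mW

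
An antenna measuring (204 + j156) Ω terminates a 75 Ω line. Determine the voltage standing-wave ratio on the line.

VSWR ≈ 4.45

Γ = (Z_L − Z_0)/(Z_L + Z_0) = (129 + j156)/(279 + j156)
|Γ| = 202/320 = 0.633
VSWR = (1 + |Γ|)/(1 − |Γ|) = 1.63/0.367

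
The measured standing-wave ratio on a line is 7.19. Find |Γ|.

|Γ| = (S − 1)/(S + 1) = (7.19 − 1)/(7.19 + 1) = 6.19/8.19

|Γ| ≈ 0.756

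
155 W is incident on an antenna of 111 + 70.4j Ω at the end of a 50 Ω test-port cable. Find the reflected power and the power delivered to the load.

|Γ| = |(61 + j70.4)/(161 + j70.4)| = 0.53
|Γ|² = 0.281
P_refl = |Γ|²·P_inc = 43.6 W, P_del = (1 − |Γ|²)·P_inc = 111 W

P_reflected ≈ 43.6 W; P_delivered ≈ 111 W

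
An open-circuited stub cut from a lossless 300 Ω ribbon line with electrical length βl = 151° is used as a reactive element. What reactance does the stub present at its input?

X_in ≈ 541 Ω (inductive)

tan(βl) = -0.554
For an open-circuited stub, Z_in = −jZ_0·cot(βl) = −jZ_0/tan(βl)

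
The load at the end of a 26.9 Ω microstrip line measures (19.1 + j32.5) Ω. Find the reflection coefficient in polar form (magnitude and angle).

Γ ≈ 0.593 ∠ 68.3°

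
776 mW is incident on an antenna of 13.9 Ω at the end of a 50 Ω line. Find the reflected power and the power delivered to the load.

Γ = (13.9 − 50)/(13.9 + 50) = -0.565
|Γ|² = 0.319
P_refl = |Γ|²·P_inc = 248 mW, P_del = (1 − |Γ|²)·P_inc = 528 mW

P_reflected ≈ 248 mW; P_delivered ≈ 528 mW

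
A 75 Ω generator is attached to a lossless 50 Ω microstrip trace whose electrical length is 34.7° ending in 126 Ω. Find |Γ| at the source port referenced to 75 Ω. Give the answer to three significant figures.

|Γ| ≈ 0.418

tan(βl) = 0.692
Z_in = Z_0·(Z_L + jZ_0·tanβl)/(Z_0 + jZ_L·tanβl) = 46.1 − j45.8 Ω
Γ_s = (Z_in − Z_s)/(Z_in + Z_s) = (-28.9 − j45.8)/(121 − j45.8), |Γ_s| = 0.418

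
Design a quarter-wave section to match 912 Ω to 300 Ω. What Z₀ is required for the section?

Z_qwt = √(Z_0·R_L) = √(300 × 912) = √273600

Z_qwt ≈ 523 Ω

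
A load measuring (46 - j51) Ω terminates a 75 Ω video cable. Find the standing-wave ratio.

Γ = (Z_L − Z_0)/(Z_L + Z_0) = (-29 − j51)/(121 − j51)
|Γ| = 58.7/131 = 0.447
VSWR = (1 + |Γ|)/(1 − |Γ|) = 1.45/0.553

VSWR ≈ 2.62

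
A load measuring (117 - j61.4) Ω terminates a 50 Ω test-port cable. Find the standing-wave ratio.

VSWR ≈ 3.09

Γ = (Z_L − Z_0)/(Z_L + Z_0) = (67 − j61.4)/(167 − j61.4)
|Γ| = 90.9/178 = 0.511
VSWR = (1 + |Γ|)/(1 − |Γ|) = 1.51/0.489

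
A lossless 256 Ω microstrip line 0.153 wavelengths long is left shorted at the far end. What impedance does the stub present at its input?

βl = 2π × 0.153 = 55.1°
tan(βl) = 1.43
For a shorted stub, Z_in = jZ_0·tan(βl)

Z_in ≈ +j367 Ω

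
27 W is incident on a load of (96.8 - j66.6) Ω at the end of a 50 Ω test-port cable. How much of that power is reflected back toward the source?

|Γ| = |(46.8 − j66.6)/(146.8 − j66.6)| = 0.505
|Γ|² = 0.255
P_refl = |Γ|²·P_inc = 6.88 W, P_del = (1 − |Γ|²)·P_inc = 20.1 W

P_reflected ≈ 6.88 W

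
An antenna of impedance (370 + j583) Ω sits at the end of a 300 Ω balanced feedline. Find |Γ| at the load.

|Γ| ≈ 0.661

Γ = (Z_L − Z_0)/(Z_L + Z_0) = (70 + j583)/(670 + j583)
|Γ| = 587/888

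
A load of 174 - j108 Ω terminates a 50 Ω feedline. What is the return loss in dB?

RL ≈ 3.59 dB

Γ = (124 − j108)/(224 − j108), |Γ| = 0.661
RL = −20·log₁₀|Γ| = −20·log₁₀(0.661)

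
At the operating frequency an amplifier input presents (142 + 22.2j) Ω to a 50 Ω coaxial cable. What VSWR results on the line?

Γ = (Z_L − Z_0)/(Z_L + Z_0) = (92 + j22.2)/(192 + j22.2)
|Γ| = 94.6/193 = 0.49
VSWR = (1 + |Γ|)/(1 − |Γ|) = 1.49/0.51

VSWR ≈ 2.92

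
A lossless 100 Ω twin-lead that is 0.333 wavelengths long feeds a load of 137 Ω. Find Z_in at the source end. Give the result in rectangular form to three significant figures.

βl = 2π × 0.333 = 120°
tan(βl) = tan(120°) = -1.74
Z_in = Z_0·(Z_L + jZ_0·tanβl)/(Z_0 + jZ_L·tanβl)
     = 100·(137 − j174)/(100 − j238)

Z_in ≈ 82.6 + j22.8 Ω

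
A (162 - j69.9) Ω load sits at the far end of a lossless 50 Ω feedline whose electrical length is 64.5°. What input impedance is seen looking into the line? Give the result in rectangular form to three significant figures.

tan(βl) = tan(64.5°) = 2.1
Z_in = Z_0·(Z_L + jZ_0·tanβl)/(Z_0 + jZ_L·tanβl)
     = 50·(162 + j34.9)/(197 + j340)

Z_in ≈ 14.2 − j15.6 Ω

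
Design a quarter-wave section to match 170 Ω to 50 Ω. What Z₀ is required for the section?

Z_qwt ≈ 92.2 Ω

Z_qwt = √(Z_0·R_L) = √(50 × 170) = √8500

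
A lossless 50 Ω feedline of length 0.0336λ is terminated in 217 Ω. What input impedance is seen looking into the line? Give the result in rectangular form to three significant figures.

Z_in ≈ 122 − j102 Ω

βl = 2π × 0.0336 = 12.1°
tan(βl) = tan(12.1°) = 0.214
Z_in = Z_0·(Z_L + jZ_0·tanβl)/(Z_0 + jZ_L·tanβl)
     = 50·(217 + j10.7)/(50 + j46.5)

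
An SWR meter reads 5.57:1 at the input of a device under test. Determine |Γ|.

|Γ| ≈ 0.696

|Γ| = (S − 1)/(S + 1) = (5.57 − 1)/(5.57 + 1) = 4.57/6.57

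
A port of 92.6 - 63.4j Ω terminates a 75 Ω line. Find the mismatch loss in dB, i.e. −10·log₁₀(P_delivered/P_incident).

mismatch loss ≈ 0.629 dB

Γ = (17.6 − j63.4)/(167.6 − j63.4), |Γ| = 0.367
|Γ|² = 0.135, so P_del/P_inc = 1 − |Γ|² = 0.865
ML = −10·log₁₀(1 − |Γ|²)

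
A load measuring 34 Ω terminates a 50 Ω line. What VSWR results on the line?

VSWR ≈ 1.47

Γ = (34 − 50)/(34 + 50) = -0.19
VSWR = (1 + 0.19)/(1 − 0.19)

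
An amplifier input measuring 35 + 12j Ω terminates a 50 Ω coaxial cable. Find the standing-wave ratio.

VSWR ≈ 1.58

Γ = (Z_L − Z_0)/(Z_L + Z_0) = (-15 + j12)/(85 + j12)
|Γ| = 19.2/85.8 = 0.224
VSWR = (1 + |Γ|)/(1 − |Γ|) = 1.22/0.776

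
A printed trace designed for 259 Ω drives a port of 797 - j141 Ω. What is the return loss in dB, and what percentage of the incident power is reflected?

Γ = (538 − j141)/(1056 − j141), |Γ| = 0.522
RL = −20·log₁₀(0.522) = 5.65 dB
P_refl/P_inc = |Γ|² = 0.273

RL ≈ 5.65 dB; 27.3% of incident power reflected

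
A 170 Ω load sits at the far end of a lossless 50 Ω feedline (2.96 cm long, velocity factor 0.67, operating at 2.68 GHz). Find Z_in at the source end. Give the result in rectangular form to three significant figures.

Z_in ≈ 34.1 + j51.3 Ω

λ = v/f = 0.67·c / 2.68 GHz = 0.075 m
βl = 2π·l/λ = 2π × 0.395 = 142°
tan(βl) = tan(142°) = -0.779
Z_in = Z_0·(Z_L + jZ_0·tanβl)/(Z_0 + jZ_L·tanβl)
     = 50·(170 − j39)/(50 − j132)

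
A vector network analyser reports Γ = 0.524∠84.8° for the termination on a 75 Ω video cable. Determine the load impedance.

Z_L = Z_0·(1 + Γ)/(1 − Γ) = 75·(1.05 + j0.522)/(0.953 − j0.522)

Z_L ≈ 46.1 + j66.4 Ω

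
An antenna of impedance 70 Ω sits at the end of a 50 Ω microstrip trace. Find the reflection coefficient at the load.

Γ = 0.167

Γ = (Z_L − Z_0)/(Z_L + Z_0) = (70 − 50)/(70 + 50) = 20/120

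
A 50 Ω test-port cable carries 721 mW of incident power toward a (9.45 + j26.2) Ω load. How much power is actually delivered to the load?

P_delivered ≈ 323 mW

|Γ| = |(-40.55 + j26.2)/(59.45 + j26.2)| = 0.743
|Γ|² = 0.552
P_refl = |Γ|²·P_inc = 398 mW, P_del = (1 − |Γ|²)·P_inc = 323 mW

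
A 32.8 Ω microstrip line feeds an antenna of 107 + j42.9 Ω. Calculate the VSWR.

Γ = (Z_L − Z_0)/(Z_L + Z_0) = (74.2 + j42.9)/(139.8 + j42.9)
|Γ| = 85.7/146 = 0.586
VSWR = (1 + |Γ|)/(1 − |Γ|) = 1.59/0.414

VSWR ≈ 3.83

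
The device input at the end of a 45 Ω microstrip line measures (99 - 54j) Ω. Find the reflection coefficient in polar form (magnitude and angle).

Γ = (Z_L − Z_0)/(Z_L + Z_0) = (54 − j54)/(144 − j54)
|Γ| = 76.4/154 = 0.497

Γ ≈ 0.497 ∠ -24.4°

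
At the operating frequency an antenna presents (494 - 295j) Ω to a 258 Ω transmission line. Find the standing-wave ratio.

VSWR ≈ 2.76

Γ = (Z_L − Z_0)/(Z_L + Z_0) = (236 − j295)/(752 − j295)
|Γ| = 378/808 = 0.468
VSWR = (1 + |Γ|)/(1 − |Γ|) = 1.47/0.532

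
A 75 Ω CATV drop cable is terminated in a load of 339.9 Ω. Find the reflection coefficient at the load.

Γ = 0.638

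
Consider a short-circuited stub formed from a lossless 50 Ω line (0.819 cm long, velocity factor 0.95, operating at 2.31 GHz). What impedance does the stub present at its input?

Z_in ≈ +j22.2 Ω

λ = v/f = 0.95·c / 2.31 GHz = 0.123 m
βl = 2π·l/λ = 2π × 0.0664 = 23.9°
tan(βl) = 0.443
For a short-circuited stub, Z_in = jZ_0·tan(βl)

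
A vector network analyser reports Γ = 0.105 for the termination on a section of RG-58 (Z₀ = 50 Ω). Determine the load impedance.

Z_L ≈ 61.7 Ω

Z_L = Z_0·(1 + Γ)/(1 − Γ) = 50·(1.1)/(0.895)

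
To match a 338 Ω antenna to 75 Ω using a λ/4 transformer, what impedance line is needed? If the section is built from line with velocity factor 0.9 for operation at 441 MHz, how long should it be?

Z_qwt = √(Z_0·R_L) = √(75 × 338) = √25350
λ = 0.9·c/f = 0.612 m, so l = λ/4 = 0.153 m

Z_qwt ≈ 159 Ω; length ≈ 15.3 cm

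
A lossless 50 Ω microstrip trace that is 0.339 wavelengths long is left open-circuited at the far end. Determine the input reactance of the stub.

βl = 2π × 0.339 = 122°
tan(βl) = -1.6
For an open-circuited stub, Z_in = −jZ_0·cot(βl) = −jZ_0/tan(βl)

X_in ≈ 31.3 Ω (inductive)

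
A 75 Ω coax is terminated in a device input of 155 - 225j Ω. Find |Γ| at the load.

|Γ| ≈ 0.742

Γ = (Z_L − Z_0)/(Z_L + Z_0) = (80 − j225)/(230 − j225)
|Γ| = 239/322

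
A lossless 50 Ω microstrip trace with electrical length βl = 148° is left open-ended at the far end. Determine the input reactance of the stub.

tan(βl) = -0.625
For an open-ended stub, Z_in = −jZ_0·cot(βl) = −jZ_0/tan(βl)

X_in ≈ 80 Ω (inductive)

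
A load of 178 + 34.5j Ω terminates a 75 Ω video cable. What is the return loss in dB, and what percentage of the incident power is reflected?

RL ≈ 7.42 dB; 18.1% of incident power reflected

Γ = (103 + j34.5)/(253 + j34.5), |Γ| = 0.425
RL = −20·log₁₀(0.425) = 7.42 dB
P_refl/P_inc = |Γ|² = 0.181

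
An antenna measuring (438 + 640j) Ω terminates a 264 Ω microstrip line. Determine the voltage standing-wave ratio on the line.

Γ = (Z_L − Z_0)/(Z_L + Z_0) = (174 + j640)/(702 + j640)
|Γ| = 663/950 = 0.698
VSWR = (1 + |Γ|)/(1 − |Γ|) = 1.7/0.302

VSWR ≈ 5.63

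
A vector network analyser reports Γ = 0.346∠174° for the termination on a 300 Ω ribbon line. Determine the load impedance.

Z_L = Z_0·(1 + Γ)/(1 − Γ) = 300·(0.656 + j0.0362)/(1.34 − j0.0362)

Z_L ≈ 146 + j12 Ω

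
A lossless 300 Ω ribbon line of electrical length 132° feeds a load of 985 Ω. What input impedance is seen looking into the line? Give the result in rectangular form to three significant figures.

tan(βl) = tan(132°) = -1.11
Z_in = Z_0·(Z_L + jZ_0·tanβl)/(Z_0 + jZ_L·tanβl)
     = 300·(985 − j333)/(300 − j1090)

Z_in ≈ 154 + j228 Ω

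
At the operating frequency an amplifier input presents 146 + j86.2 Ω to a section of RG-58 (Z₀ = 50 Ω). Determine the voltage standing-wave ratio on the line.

VSWR ≈ 4.03

Γ = (Z_L − Z_0)/(Z_L + Z_0) = (96 + j86.2)/(196 + j86.2)
|Γ| = 129/214 = 0.603
VSWR = (1 + |Γ|)/(1 − |Γ|) = 1.6/0.397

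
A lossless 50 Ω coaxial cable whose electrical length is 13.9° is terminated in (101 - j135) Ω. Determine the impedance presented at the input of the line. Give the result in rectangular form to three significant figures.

tan(βl) = tan(13.9°) = 0.247
Z_in = Z_0·(Z_L + jZ_0·tanβl)/(Z_0 + jZ_L·tanβl)
     = 50·(101 − j123)/(83.4 + j25)

Z_in ≈ 35.3 − j84.1 Ω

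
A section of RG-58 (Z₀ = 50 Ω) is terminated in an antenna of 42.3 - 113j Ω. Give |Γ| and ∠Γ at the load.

Γ ≈ 0.776 ∠ -43.1°

Γ = (Z_L − Z_0)/(Z_L + Z_0) = (-7.7 − j113)/(92.3 − j113)
|Γ| = 113/146 = 0.776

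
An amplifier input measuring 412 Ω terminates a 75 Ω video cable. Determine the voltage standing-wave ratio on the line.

VSWR ≈ 5.49

Γ = (412 − 75)/(412 + 75) = 0.692
VSWR = (1 + 0.692)/(1 − 0.692)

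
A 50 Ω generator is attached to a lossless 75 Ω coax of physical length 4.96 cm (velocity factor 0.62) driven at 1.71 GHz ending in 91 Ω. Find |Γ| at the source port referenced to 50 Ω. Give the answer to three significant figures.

λ = v/f = 0.62·c / 1.71 GHz = 0.109 m
βl = 2π·l/λ = 2π × 0.456 = 164°
tan(βl) = -0.284
Z_in = Z_0·(Z_L + jZ_0·tanβl)/(Z_0 + jZ_L·tanβl) = 87.9 + j8.98 Ω
Γ_s = (Z_in − Z_s)/(Z_in + Z_s) = (37.9 + j8.98)/(138 + j8.98), |Γ_s| = 0.282

|Γ| ≈ 0.282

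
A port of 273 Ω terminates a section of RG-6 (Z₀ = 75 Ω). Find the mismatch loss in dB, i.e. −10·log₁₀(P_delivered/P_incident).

Γ = (273 − 75)/(273 + 75) = 0.569
|Γ|² = 0.324, so P_del/P_inc = 1 − |Γ|² = 0.676
ML = −10·log₁₀(1 − |Γ|²)

mismatch loss ≈ 1.7 dB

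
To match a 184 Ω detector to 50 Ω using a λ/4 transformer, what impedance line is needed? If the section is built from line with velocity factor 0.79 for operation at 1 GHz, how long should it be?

Z_qwt ≈ 95.9 Ω; length ≈ 5.92 cm

Z_qwt = √(Z_0·R_L) = √(50 × 184) = √9200
λ = 0.79·c/f = 0.237 m, so l = λ/4 = 0.0592 m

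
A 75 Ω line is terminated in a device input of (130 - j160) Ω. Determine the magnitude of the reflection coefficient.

Γ = (Z_L − Z_0)/(Z_L + Z_0) = (55 − j160)/(205 − j160)
|Γ| = 169/260

|Γ| ≈ 0.651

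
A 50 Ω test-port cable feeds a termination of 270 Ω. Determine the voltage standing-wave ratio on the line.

For a purely resistive load, VSWR = R_L/Z_0 or Z_0/R_L (whichever > 1) = 270/50

VSWR ≈ 5.4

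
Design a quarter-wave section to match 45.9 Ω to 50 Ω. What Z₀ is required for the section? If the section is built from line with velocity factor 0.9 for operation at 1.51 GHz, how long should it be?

Z_qwt ≈ 47.9 Ω; length ≈ 4.47 cm

Z_qwt = √(Z_0·R_L) = √(50 × 45.9) = √2295
λ = 0.9·c/f = 0.179 m, so l = λ/4 = 0.0447 m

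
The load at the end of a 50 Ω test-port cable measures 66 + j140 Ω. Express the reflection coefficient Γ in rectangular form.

Γ ≈ 0.649 + j0.424

Γ = (Z_L − Z_0)/(Z_L + Z_0) = (16 + j140)/(116 + j140)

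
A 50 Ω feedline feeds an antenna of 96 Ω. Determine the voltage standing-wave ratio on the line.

VSWR ≈ 1.92

Γ = (96 − 50)/(96 + 50) = 0.315
VSWR = (1 + 0.315)/(1 − 0.315)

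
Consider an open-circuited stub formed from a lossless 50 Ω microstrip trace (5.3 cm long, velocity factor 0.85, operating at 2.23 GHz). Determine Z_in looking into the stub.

λ = v/f = 0.85·c / 2.23 GHz = 0.114 m
βl = 2π·l/λ = 2π × 0.463 = 167°
tan(βl) = -0.234
For an open-circuited stub, Z_in = −jZ_0·cot(βl) = −jZ_0/tan(βl)

Z_in ≈ +j214 Ω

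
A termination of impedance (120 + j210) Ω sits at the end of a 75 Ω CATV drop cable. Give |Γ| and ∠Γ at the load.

Γ ≈ 0.749 ∠ 30.8°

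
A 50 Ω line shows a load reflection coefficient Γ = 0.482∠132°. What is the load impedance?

Z_L ≈ 20.4 + j19.1 Ω

Z_L = Z_0·(1 + Γ)/(1 − Γ) = 50·(0.677 + j0.358)/(1.32 − j0.358)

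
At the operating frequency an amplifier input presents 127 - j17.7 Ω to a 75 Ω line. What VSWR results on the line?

Γ = (Z_L − Z_0)/(Z_L + Z_0) = (52 − j17.7)/(202 − j17.7)
|Γ| = 54.9/203 = 0.271
VSWR = (1 + |Γ|)/(1 − |Γ|) = 1.27/0.729

VSWR ≈ 1.74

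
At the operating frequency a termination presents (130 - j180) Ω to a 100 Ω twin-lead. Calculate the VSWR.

VSWR ≈ 4.33

Γ = (Z_L − Z_0)/(Z_L + Z_0) = (30 − j180)/(230 − j180)
|Γ| = 182/292 = 0.625
VSWR = (1 + |Γ|)/(1 − |Γ|) = 1.62/0.375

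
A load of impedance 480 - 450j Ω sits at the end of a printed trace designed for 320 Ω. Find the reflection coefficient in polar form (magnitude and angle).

Γ ≈ 0.52 ∠ -41.1°

Γ = (Z_L − Z_0)/(Z_L + Z_0) = (160 − j450)/(800 − j450)
|Γ| = 478/918 = 0.52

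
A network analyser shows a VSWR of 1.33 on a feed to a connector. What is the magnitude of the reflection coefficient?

|Γ| ≈ 0.142

|Γ| = (S − 1)/(S + 1) = (1.33 − 1)/(1.33 + 1) = 0.33/2.33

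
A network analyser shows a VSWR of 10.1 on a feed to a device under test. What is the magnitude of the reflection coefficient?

|Γ| ≈ 0.82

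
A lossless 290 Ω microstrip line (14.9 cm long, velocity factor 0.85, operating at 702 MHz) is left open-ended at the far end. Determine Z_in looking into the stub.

λ = v/f = 0.85·c / 702 MHz = 0.363 m
βl = 2π·l/λ = 2π × 0.41 = 148°
tan(βl) = -0.633
For an open-ended stub, Z_in = −jZ_0·cot(βl) = −jZ_0/tan(βl)

Z_in ≈ +j458 Ω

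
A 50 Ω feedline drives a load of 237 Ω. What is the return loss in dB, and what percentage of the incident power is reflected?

Γ = (237 − 50)/(237 + 50) = 0.652
RL = −20·log₁₀(0.652) = 3.72 dB
P_refl/P_inc = |Γ|² = 0.425

RL ≈ 3.72 dB; 42.5% of incident power reflected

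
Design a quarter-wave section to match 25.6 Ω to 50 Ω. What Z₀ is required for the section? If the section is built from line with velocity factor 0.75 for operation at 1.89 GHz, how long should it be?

Z_qwt ≈ 35.8 Ω; length ≈ 2.98 cm

Z_qwt = √(Z_0·R_L) = √(50 × 25.6) = √1280
λ = 0.75·c/f = 0.119 m, so l = λ/4 = 0.0298 m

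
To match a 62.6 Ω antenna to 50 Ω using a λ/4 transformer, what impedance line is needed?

Z_qwt = √(Z_0·R_L) = √(50 × 62.6) = √3130

Z_qwt ≈ 55.9 Ω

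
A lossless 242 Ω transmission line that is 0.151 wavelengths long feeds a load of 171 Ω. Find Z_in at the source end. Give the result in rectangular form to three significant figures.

βl = 2π × 0.151 = 54.4°
tan(βl) = tan(54.4°) = 1.39
Z_in = Z_0·(Z_L + jZ_0·tanβl)/(Z_0 + jZ_L·tanβl)
     = 242·(171 + j338)/(242 + j238)

Z_in ≈ 255 + j85.7 Ω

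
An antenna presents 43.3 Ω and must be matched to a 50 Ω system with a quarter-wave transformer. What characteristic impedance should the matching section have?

Z_qwt ≈ 46.5 Ω

Z_qwt = √(Z_0·R_L) = √(50 × 43.3) = √2165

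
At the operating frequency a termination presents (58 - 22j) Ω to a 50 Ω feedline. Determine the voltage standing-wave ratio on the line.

Γ = (Z_L − Z_0)/(Z_L + Z_0) = (8 − j22)/(108 − j22)
|Γ| = 23.4/110 = 0.212
VSWR = (1 + |Γ|)/(1 − |Γ|) = 1.21/0.788

VSWR ≈ 1.54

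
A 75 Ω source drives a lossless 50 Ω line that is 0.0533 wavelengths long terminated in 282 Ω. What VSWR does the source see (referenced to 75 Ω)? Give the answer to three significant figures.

βl = 2π × 0.0533 = 19.2°
tan(βl) = 0.348
Z_in = Z_0·(Z_L + jZ_0·tanβl)/(Z_0 + jZ_L·tanβl) = 65.2 − j110 Ω
Γ_s = (Z_in − Z_s)/(Z_in + Z_s) = (-9.85 − j110)/(140 − j110), |Γ_s| = 0.622
VSWR = (1 + |Γ_s|)/(1 − |Γ_s|)

VSWR ≈ 4.28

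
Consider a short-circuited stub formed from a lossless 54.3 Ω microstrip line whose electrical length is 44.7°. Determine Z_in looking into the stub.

tan(βl) = 0.99
For a short-circuited stub, Z_in = jZ_0·tan(βl)

Z_in ≈ +j53.7 Ω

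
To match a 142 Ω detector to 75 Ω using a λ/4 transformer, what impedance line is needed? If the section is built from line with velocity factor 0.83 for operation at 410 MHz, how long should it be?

Z_qwt ≈ 103 Ω; length ≈ 15.2 cm

Z_qwt = √(Z_0·R_L) = √(75 × 142) = √10650
λ = 0.83·c/f = 0.607 m, so l = λ/4 = 0.152 m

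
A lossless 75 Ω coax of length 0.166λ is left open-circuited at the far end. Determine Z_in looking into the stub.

Z_in ≈ −j43.7 Ω

βl = 2π × 0.166 = 59.8°
tan(βl) = 1.72
For an open-circuited stub, Z_in = −jZ_0·cot(βl) = −jZ_0/tan(βl)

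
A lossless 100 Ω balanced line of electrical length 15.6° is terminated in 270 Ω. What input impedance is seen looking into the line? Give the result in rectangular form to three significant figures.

tan(βl) = tan(15.6°) = 0.279
Z_in = Z_0·(Z_L + jZ_0·tanβl)/(Z_0 + jZ_L·tanβl)
     = 100·(270 + j27.9)/(100 + j75.4)

Z_in ≈ 186 − j112 Ω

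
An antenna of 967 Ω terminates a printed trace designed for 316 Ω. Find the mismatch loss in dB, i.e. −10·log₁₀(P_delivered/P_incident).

mismatch loss ≈ 1.29 dB

Γ = (967 − 316)/(967 + 316) = 0.507
|Γ|² = 0.257, so P_del/P_inc = 1 − |Γ|² = 0.743
ML = −10·log₁₀(1 − |Γ|²)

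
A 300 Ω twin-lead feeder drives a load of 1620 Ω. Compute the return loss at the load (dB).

RL ≈ 3.25 dB

Γ = (1620 − 300)/(1620 + 300) = 0.688
RL = −20·log₁₀|Γ| = −20·log₁₀(0.688)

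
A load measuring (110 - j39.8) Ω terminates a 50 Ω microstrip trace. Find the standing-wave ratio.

Γ = (Z_L − Z_0)/(Z_L + Z_0) = (60 − j39.8)/(160 − j39.8)
|Γ| = 72/165 = 0.437
VSWR = (1 + |Γ|)/(1 − |Γ|) = 1.44/0.563

VSWR ≈ 2.55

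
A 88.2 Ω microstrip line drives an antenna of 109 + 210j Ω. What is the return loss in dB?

Γ = (20.8 + j210)/(197.2 + j210), |Γ| = 0.733
RL = −20·log₁₀|Γ| = −20·log₁₀(0.733)

RL ≈ 2.7 dB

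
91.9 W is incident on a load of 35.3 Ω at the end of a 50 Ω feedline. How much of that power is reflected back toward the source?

P_reflected ≈ 2.73 W

Γ = (35.3 − 50)/(35.3 + 50) = -0.172
|Γ|² = 0.0297
P_refl = |Γ|²·P_inc = 2.73 W, P_del = (1 − |Γ|²)·P_inc = 89.2 W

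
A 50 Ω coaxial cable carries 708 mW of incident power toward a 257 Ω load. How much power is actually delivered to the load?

Γ = (257 − 50)/(257 + 50) = 0.674
|Γ|² = 0.455
P_refl = |Γ|²·P_inc = 322 mW, P_del = (1 − |Γ|²)·P_inc = 386 mW

P_delivered ≈ 386 mW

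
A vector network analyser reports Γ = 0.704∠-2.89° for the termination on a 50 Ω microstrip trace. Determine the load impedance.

Z_L ≈ 282 − j39.7 Ω

Z_L = Z_0·(1 + Γ)/(1 − Γ) = 50·(1.7 − j0.0355)/(0.297 + j0.0355)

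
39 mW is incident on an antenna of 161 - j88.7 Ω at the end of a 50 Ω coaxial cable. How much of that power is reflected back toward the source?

|Γ| = |(111 − j88.7)/(211 − j88.7)| = 0.621
|Γ|² = 0.385
P_refl = |Γ|²·P_inc = 15 mW, P_del = (1 − |Γ|²)·P_inc = 24 mW

P_reflected ≈ 15 mW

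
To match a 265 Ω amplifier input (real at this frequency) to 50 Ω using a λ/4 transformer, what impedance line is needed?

Z_qwt ≈ 115 Ω

Z_qwt = √(Z_0·R_L) = √(50 × 265) = √13250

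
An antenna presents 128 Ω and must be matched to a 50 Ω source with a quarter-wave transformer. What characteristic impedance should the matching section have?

Z_qwt ≈ 80 Ω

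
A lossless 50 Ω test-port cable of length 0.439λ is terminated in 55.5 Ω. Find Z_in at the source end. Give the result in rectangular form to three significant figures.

βl = 2π × 0.439 = 158°
tan(βl) = tan(158°) = -0.403
Z_in = Z_0·(Z_L + jZ_0·tanβl)/(Z_0 + jZ_L·tanβl)
     = 50·(55.5 − j20.2)/(50 − j22.4)

Z_in ≈ 53.8 + j3.9 Ω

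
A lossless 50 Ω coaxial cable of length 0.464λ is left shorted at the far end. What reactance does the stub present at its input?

βl = 2π × 0.464 = 167°
tan(βl) = -0.23
For a shorted stub, Z_in = jZ_0·tan(βl)

X_in ≈ -11.5 Ω (capacitive)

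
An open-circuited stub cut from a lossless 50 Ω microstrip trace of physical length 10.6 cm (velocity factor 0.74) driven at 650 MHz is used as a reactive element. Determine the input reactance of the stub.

λ = v/f = 0.74·c / 650 MHz = 0.342 m
βl = 2π·l/λ = 2π × 0.31 = 112°
tan(βl) = -2.51
For an open-circuited stub, Z_in = −jZ_0·cot(βl) = −jZ_0/tan(βl)

X_in ≈ 19.9 Ω (inductive)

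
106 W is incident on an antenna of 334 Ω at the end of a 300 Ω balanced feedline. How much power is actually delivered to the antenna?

Γ = (334 − 300)/(334 + 300) = 0.0536
|Γ|² = 0.00288
P_refl = |Γ|²·P_inc = 0.305 W, P_del = (1 − |Γ|²)·P_inc = 106 W

P_delivered ≈ 106 W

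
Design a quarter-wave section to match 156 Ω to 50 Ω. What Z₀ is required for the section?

Z_qwt ≈ 88.3 Ω

Z_qwt = √(Z_0·R_L) = √(50 × 156) = √7800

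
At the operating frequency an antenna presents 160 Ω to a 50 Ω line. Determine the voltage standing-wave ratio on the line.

For a purely resistive load, VSWR = R_L/Z_0 or Z_0/R_L (whichever > 1) = 160/50

VSWR ≈ 3.2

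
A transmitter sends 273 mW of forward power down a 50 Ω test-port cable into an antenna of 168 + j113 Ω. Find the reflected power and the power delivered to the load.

|Γ| = |(118 + j113)/(218 + j113)| = 0.665
|Γ|² = 0.443
P_refl = |Γ|²·P_inc = 121 mW, P_del = (1 − |Γ|²)·P_inc = 152 mW

P_reflected ≈ 121 mW; P_delivered ≈ 152 mW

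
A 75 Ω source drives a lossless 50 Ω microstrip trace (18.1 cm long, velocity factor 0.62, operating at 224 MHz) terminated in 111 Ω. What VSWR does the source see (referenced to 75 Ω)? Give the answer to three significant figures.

λ = v/f = 0.62·c / 224 MHz = 0.83 m
βl = 2π·l/λ = 2π × 0.218 = 78.5°
tan(βl) = 4.9
Z_in = Z_0·(Z_L + jZ_0·tanβl)/(Z_0 + jZ_L·tanβl) = 23.3 − j8.06 Ω
Γ_s = (Z_in − Z_s)/(Z_in + Z_s) = (-51.7 − j8.06)/(98.3 − j8.06), |Γ_s| = 0.531
VSWR = (1 + |Γ_s|)/(1 − |Γ_s|)

VSWR ≈ 3.27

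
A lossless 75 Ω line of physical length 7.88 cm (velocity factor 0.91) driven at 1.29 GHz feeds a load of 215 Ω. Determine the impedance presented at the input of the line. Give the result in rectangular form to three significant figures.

Z_in ≈ 45.5 + j57.2 Ω

λ = v/f = 0.91·c / 1.29 GHz = 0.212 m
βl = 2π·l/λ = 2π × 0.372 = 134°
tan(βl) = tan(134°) = -1.03
Z_in = Z_0·(Z_L + jZ_0·tanβl)/(Z_0 + jZ_L·tanβl)
     = 75·(215 − j77.5)/(75 − j222)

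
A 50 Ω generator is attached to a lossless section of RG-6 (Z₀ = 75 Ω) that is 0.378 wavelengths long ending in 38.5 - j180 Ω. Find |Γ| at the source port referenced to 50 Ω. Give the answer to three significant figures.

βl = 2π × 0.378 = 136°
tan(βl) = -0.963
Z_in = Z_0·(Z_L + jZ_0·tanβl)/(Z_0 + jZ_L·tanβl) = 37.8 + j178 Ω
Γ_s = (Z_in − Z_s)/(Z_in + Z_s) = (-12.2 + j178)/(87.8 + j178), |Γ_s| = 0.899

|Γ| ≈ 0.899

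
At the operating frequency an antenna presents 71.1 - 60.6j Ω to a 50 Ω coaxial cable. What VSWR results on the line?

Γ = (Z_L − Z_0)/(Z_L + Z_0) = (21.1 − j60.6)/(121.1 − j60.6)
|Γ| = 64.2/135 = 0.474
VSWR = (1 + |Γ|)/(1 − |Γ|) = 1.47/0.526

VSWR ≈ 2.8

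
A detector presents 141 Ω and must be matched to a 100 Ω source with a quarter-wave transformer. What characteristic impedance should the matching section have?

Z_qwt ≈ 119 Ω

Z_qwt = √(Z_0·R_L) = √(100 × 141) = √14100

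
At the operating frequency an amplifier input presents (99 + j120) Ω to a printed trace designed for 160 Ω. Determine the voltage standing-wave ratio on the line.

Γ = (Z_L − Z_0)/(Z_L + Z_0) = (-61 + j120)/(259 + j120)
|Γ| = 135/285 = 0.472
VSWR = (1 + |Γ|)/(1 − |Γ|) = 1.47/0.528

VSWR ≈ 2.78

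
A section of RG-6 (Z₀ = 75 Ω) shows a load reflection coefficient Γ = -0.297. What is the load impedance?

Z_L ≈ 40.7 Ω

Z_L = Z_0·(1 + Γ)/(1 − Γ) = 75·(0.703)/(1.3)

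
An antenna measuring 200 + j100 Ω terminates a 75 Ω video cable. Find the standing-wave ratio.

VSWR ≈ 3.42

Γ = (Z_L − Z_0)/(Z_L + Z_0) = (125 + j100)/(275 + j100)
|Γ| = 160/293 = 0.547
VSWR = (1 + |Γ|)/(1 − |Γ|) = 1.55/0.453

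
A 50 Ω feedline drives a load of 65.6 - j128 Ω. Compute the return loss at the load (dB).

RL ≈ 2.53 dB

Γ = (15.6 − j128)/(115.6 − j128), |Γ| = 0.748
RL = −20·log₁₀|Γ| = −20·log₁₀(0.748)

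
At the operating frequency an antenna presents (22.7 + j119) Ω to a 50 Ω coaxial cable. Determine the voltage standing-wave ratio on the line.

Γ = (Z_L − Z_0)/(Z_L + Z_0) = (-27.3 + j119)/(72.7 + j119)
|Γ| = 122/139 = 0.876
VSWR = (1 + |Γ|)/(1 − |Γ|) = 1.88/0.124

VSWR ≈ 15.1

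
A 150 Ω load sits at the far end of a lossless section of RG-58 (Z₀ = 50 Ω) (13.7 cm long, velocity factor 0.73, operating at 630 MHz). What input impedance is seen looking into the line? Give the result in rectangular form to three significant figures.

Z_in ≈ 37 + j48 Ω

λ = v/f = 0.73·c / 630 MHz = 0.348 m
βl = 2π·l/λ = 2π × 0.394 = 142°
tan(βl) = tan(142°) = -0.785
Z_in = Z_0·(Z_L + jZ_0·tanβl)/(Z_0 + jZ_L·tanβl)
     = 50·(150 − j39.2)/(50 − j118)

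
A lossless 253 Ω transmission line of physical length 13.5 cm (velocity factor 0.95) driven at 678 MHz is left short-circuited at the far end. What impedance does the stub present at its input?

λ = v/f = 0.95·c / 678 MHz = 0.42 m
βl = 2π·l/λ = 2π × 0.321 = 116°
tan(βl) = -2.09
For a short-circuited stub, Z_in = jZ_0·tan(βl)

Z_in ≈ −j528 Ω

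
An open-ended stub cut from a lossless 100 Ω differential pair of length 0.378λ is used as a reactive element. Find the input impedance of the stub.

Z_in ≈ +j104 Ω

βl = 2π × 0.378 = 136°
tan(βl) = -0.963
For an open-ended stub, Z_in = −jZ_0·cot(βl) = −jZ_0/tan(βl)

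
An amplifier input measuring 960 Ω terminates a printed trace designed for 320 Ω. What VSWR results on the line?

Γ = (960 − 320)/(960 + 320) = 0.5
VSWR = (1 + 0.5)/(1 − 0.5)

VSWR ≈ 3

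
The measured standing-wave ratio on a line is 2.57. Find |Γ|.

|Γ| = (S − 1)/(S + 1) = (2.57 − 1)/(2.57 + 1) = 1.57/3.57

|Γ| ≈ 0.44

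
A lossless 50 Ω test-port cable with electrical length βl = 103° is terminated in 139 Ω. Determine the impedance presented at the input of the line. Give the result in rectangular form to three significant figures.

tan(βl) = tan(103°) = -4.33
Z_in = Z_0·(Z_L + jZ_0·tanβl)/(Z_0 + jZ_L·tanβl)
     = 50·(139 − j217)/(50 − j602)

Z_in ≈ 18.8 + j9.98 Ω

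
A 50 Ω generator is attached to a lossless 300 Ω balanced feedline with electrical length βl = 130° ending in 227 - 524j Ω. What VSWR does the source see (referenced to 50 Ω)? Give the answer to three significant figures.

VSWR ≈ 30.3

tan(βl) = -1.19
Z_in = Z_0·(Z_L + jZ_0·tanβl)/(Z_0 + jZ_L·tanβl) = 277 + j584 Ω
Γ_s = (Z_in − Z_s)/(Z_in + Z_s) = (227 + j584)/(327 + j584), |Γ_s| = 0.936
VSWR = (1 + |Γ_s|)/(1 − |Γ_s|)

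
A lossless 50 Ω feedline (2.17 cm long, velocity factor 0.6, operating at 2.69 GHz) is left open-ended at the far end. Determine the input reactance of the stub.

X_in ≈ 25.2 Ω (inductive)

λ = v/f = 0.6·c / 2.69 GHz = 0.0669 m
βl = 2π·l/λ = 2π × 0.324 = 117°
tan(βl) = -1.98
For an open-ended stub, Z_in = −jZ_0·cot(βl) = −jZ_0/tan(βl)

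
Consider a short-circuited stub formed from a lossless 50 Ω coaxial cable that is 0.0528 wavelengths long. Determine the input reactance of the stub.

βl = 2π × 0.0528 = 19°
tan(βl) = 0.344
For a short-circuited stub, Z_in = jZ_0·tan(βl)

X_in ≈ 17.2 Ω (inductive)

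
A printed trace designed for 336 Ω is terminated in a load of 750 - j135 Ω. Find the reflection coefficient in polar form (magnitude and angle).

Γ = (Z_L − Z_0)/(Z_L + Z_0) = (414 − j135)/(1086 − j135)
|Γ| = 435/1090 = 0.398

Γ ≈ 0.398 ∠ -11°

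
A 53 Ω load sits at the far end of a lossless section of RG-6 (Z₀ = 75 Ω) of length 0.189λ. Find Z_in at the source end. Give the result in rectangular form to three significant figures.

βl = 2π × 0.189 = 68°
tan(βl) = tan(68°) = 2.48
Z_in = Z_0·(Z_L + jZ_0·tanβl)/(Z_0 + jZ_L·tanβl)
     = 75·(53 + j186)/(75 + j131)

Z_in ≈ 93.1 + j22.9 Ω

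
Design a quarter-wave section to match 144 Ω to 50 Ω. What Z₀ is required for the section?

Z_qwt ≈ 84.9 Ω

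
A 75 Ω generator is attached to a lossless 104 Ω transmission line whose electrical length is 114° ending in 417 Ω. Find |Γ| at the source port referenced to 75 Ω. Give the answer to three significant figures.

|Γ| ≈ 0.541

tan(βl) = -2.25
Z_in = Z_0·(Z_L + jZ_0·tanβl)/(Z_0 + jZ_L·tanβl) = 30.7 + j42.9 Ω
Γ_s = (Z_in − Z_s)/(Z_in + Z_s) = (-44.3 + j42.9)/(106 + j42.9), |Γ_s| = 0.541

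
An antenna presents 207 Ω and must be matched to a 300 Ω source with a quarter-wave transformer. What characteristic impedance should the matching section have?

Z_qwt ≈ 249 Ω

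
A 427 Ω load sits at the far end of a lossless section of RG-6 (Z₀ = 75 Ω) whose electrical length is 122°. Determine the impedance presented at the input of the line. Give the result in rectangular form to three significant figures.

Z_in ≈ 18.1 + j44.9 Ω

tan(βl) = tan(122°) = -1.6
Z_in = Z_0·(Z_L + jZ_0·tanβl)/(Z_0 + jZ_L·tanβl)
     = 75·(427 − j120)/(75 − j683)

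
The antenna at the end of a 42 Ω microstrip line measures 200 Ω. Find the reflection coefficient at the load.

Γ = 0.653

Γ = (Z_L − Z_0)/(Z_L + Z_0) = (200 − 42)/(200 + 42) = 158/242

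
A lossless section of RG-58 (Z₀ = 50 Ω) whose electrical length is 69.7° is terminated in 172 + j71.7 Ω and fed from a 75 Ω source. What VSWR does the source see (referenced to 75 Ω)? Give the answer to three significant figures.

VSWR ≈ 5.47

tan(βl) = 2.7
Z_in = Z_0·(Z_L + jZ_0·tanβl)/(Z_0 + jZ_L·tanβl) = 15.1 − j23.2 Ω
Γ_s = (Z_in − Z_s)/(Z_in + Z_s) = (-59.9 − j23.2)/(90.1 − j23.2), |Γ_s| = 0.691
VSWR = (1 + |Γ_s|)/(1 − |Γ_s|)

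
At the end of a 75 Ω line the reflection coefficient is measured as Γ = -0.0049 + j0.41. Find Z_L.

Z_L ≈ 53 + j52.2 Ω

Z_L = Z_0·(1 + Γ)/(1 − Γ) = 75·(0.995 + j0.41)/(1 − j0.41)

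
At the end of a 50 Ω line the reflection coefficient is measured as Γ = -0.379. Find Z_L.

Z_L = Z_0·(1 + Γ)/(1 − Γ) = 50·(0.621)/(1.38)

Z_L ≈ 22.5 Ω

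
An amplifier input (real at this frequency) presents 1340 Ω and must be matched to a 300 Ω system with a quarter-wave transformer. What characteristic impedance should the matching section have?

Z_qwt = √(Z_0·R_L) = √(300 × 1340) = √402000

Z_qwt ≈ 634 Ω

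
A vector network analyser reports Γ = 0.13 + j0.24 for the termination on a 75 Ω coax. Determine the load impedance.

Z_L ≈ 85.2 + j44.2 Ω

Z_L = Z_0·(1 + Γ)/(1 − Γ) = 75·(1.13 + j0.24)/(0.87 − j0.24)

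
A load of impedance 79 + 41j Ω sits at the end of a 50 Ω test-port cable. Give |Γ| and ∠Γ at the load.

Γ ≈ 0.371 ∠ 37.1°

Γ = (Z_L − Z_0)/(Z_L + Z_0) = (29 + j41)/(129 + j41)
|Γ| = 50.2/135 = 0.371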